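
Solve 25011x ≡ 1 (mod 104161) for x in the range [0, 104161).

gcd(104161, 25011) = 1.
By Bézout, 25011*(-11461) + 104161*(2752) = 1.
So 25011*-11461 ≡ 1 (mod 104161), and -11461 mod 104161 = 92700.

92700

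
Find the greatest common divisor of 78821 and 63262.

gcd(78821, 63262) = 1  (78821 = 1·63262 + 15559, 63262 = 4·15559 + 1026, 15559 = 15·1026 + 169, 1026 = 6·169 + 12, 169 = 14·12 + 1, 12 = 12·1).

1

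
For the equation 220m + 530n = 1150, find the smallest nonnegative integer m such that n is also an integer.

gcd(530, 220):
  530 = 2×220 + 90
  220 = 2×90 + 40
  90 = 2×40 + 10
  40 = 4×10
so gcd(530, 220) = 10.
10 divides 1150, so solutions exist.
Back-substitute for Bézout coefficients:
  10 = 90 - 2×40
  ... = 220×(-12) + 530×(5)
Scale by 1150/10 = 115: (m₀, n₀) = (-1380, 575).
General solution: m = -1380 + 53t, n = 575 - 22t for integer t.
m ≥ 0: smallest is -1380 mod 53 = 51 (at t = 27), with n = -19.

51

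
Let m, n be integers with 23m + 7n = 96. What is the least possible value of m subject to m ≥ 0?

6

gcd(23, 7) = 1.
1 divides 96, so solutions exist.
By Bézout, 23·(-3) + 7·(10) = 1.
Scale by 96/1 = 96: (m₀, n₀) = (-288, 960).
General solution: m = -288 + 7t, n = 960 - 23t for integer t.
m ≥ 0: smallest is -288 mod 7 = 6 (at t = 42), with n = -6.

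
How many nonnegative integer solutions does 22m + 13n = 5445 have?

gcd(22, 13) = 1  (22 = 1*13 + 9, 13 = 1*9 + 4, 9 = 2*4 + 1, 4 = 4*1).
Back-substituting, 22*(3) + 13*(-5) = 1.
Scale by 5445: one solution is (16335, -27225). Reduce m mod 13: (7, 407).
General: m = 7 + 13t, n = 407 - 22t.
m ≥ 0 ⇒ t ≥ 0; n ≥ 0 ⇒ t ≤ 18. So t ∈ [0, 18]: 19 solutions.

19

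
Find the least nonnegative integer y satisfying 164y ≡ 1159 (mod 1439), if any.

gcd(1439, 164):
  1439 = 8×164 + 127
  164 = 1×127 + 37
  127 = 3×37 + 16
  37 = 2×16 + 5
  16 = 3×5 + 1
  5 = 5×1
so gcd(1439, 164) = 1.
1 divides 1159, so solutions exist.
Back-substitute for Bézout coefficients:
  1 = 16 - 3×5
  ... = 164×(-272) + 1439×(31)
So 164×(-272) ≡ 1 (mod 1439); multiply by 1159: y ≡ -315248 (mod 1439).
Smallest nonnegative: y = -315248 mod 1439 = 1332.

1332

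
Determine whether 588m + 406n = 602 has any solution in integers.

yes

gcd(588, 406) = 14  (588 = 1·406 + 182, 406 = 2·182 + 42, 182 = 4·42 + 14, 42 = 3·14).
14 divides 602, so integer solutions exist.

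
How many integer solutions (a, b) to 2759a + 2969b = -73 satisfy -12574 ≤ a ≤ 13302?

9

gcd(2969, 2759) = 1  (2969 = 1×2759 + 210, 2759 = 13×210 + 29, 210 = 7×29 + 7, 29 = 4×7 + 1, 7 = 7×1).
Back-substituting, 2759×(410) + 2969×(-381) = 1.
Scale by -73: particular solution (-29930, 27813); reduce a mod 2969: (2729, -2536).
General solution: a = 2729 + 2969t, b = -2536 - 2759t for integer t.
-12574 ≤ 2729 + 2969t ≤ 13302 gives t ∈ [-5, 3], which is 9 values.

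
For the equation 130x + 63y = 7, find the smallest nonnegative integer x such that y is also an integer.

49

gcd(130, 63) = 1  (130 = 2·63 + 4, 63 = 15·4 + 3, 4 = 1·3 + 1, 3 = 3·1).
1 divides 7, so solutions exist.
Back-substituting, 130·(16) + 63·(-33) = 1.
Scale by 7/1 = 7: (x₀, y₀) = (112, -231).
General solution: x = 112 + 63t, y = -231 - 130t for integer t.
x ≥ 0: smallest is 112 mod 63 = 49 (at t = -1), with y = -101.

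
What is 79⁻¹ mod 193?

gcd(193, 79) = 1  (193 = 2*79 + 35, 79 = 2*35 + 9, 35 = 3*9 + 8, 9 = 1*8 + 1, 8 = 8*1).
Back-substituting, 79*(22) + 193*(-9) = 1.
So 79*22 ≡ 1 (mod 193), and 22 mod 193 = 22.

22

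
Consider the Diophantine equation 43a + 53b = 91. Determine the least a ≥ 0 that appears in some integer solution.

gcd(53, 43):
  53 = 1×43 + 10
  43 = 4×10 + 3
  10 = 3×3 + 1
  3 = 3×1
so gcd(53, 43) = 1.
1 divides 91, so solutions exist.
Back-substitute for Bézout coefficients:
  1 = 10 - 3×3
  ... = 43×(-16) + 53×(13)
Scale by 91/1 = 91: (a₀, b₀) = (-1456, 1183).
General solution: a = -1456 + 53t, b = 1183 - 43t for integer t.
a ≥ 0: smallest is -1456 mod 53 = 28 (at t = 28), with b = -21.

28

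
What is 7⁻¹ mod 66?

gcd(66, 7):
  66 = 9×7 + 3
  7 = 2×3 + 1
  3 = 3×1
so gcd(66, 7) = 1.
Back-substitute for Bézout coefficients:
  1 = 7 - 2×3
  ... = 7×(19) + 66×(-2)
So 7×19 ≡ 1 (mod 66), and 19 mod 66 = 19.

19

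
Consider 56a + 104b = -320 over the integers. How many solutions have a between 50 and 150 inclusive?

gcd(104, 56) = 8.
By Bézout, 56*(2) + 104*(-1) = 8.
Particular solution: (11, -9).
General solution: a = 11 + 13t, b = -9 - 7t for integer t.
50 ≤ 11 + 13t ≤ 150 gives t ∈ [3, 10], which is 8 values.

8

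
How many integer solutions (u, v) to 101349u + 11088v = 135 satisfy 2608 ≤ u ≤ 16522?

12

gcd(101349, 11088) = 9  (101349 = 9×11088 + 1557, 11088 = 7×1557 + 189, 1557 = 8×189 + 45, 189 = 4×45 + 9, 45 = 5×9).
Back-substituting, 101349×(-235) + 11088×(2148) = 9.
Scale by 15: particular solution (-3525, 32220); reduce u mod 1232: (171, -1563).
General solution: u = 171 + 1232t, v = -1563 - 11261t for integer t.
2608 ≤ 171 + 1232t ≤ 16522 gives t ∈ [2, 13], which is 12 values.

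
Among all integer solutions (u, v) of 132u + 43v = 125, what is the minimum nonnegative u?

gcd(132, 43) = 1  (132 = 3×43 + 3, 43 = 14×3 + 1, 3 = 3×1).
1 divides 125, so solutions exist.
Back-substituting, 132×(-14) + 43×(43) = 1.
Scale by 125/1 = 125: (u₀, v₀) = (-1750, 5375).
General solution: u = -1750 + 43t, v = 5375 - 132t for integer t.
u ≥ 0: smallest is -1750 mod 43 = 13 (at t = 41), with v = -37.

13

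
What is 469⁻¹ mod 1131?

586

gcd(1131, 469) = 1  (1131 = 2×469 + 193, 469 = 2×193 + 83, 193 = 2×83 + 27, 83 = 3×27 + 2, 27 = 13×2 + 1, 2 = 2×1).
Back-substituting, 469×(-545) + 1131×(226) = 1.
So 469×-545 ≡ 1 (mod 1131), and -545 mod 1131 = 586.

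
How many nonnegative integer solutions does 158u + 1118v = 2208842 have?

25

gcd(1118, 158) = 2  (1118 = 7*158 + 12, 158 = 13*12 + 2, 12 = 6*2).
Back-substituting, 158*(92) + 1118*(-13) = 2.
Scale by 1104421: one solution is (101606732, -14357473). Reduce u mod 559: (97, 1962).
General: u = 97 + 559t, v = 1962 - 79t.
u ≥ 0 ⇒ t ≥ 0; v ≥ 0 ⇒ t ≤ 24. So t ∈ [0, 24]: 25 solutions.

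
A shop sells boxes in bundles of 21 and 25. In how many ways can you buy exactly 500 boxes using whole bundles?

Need nonnegative integers with 21j + 25k = 500.
gcd(21, 25) = 1, and 21·(6) + 25·(-5) = 1.
So (j₀, k₀) = (3000, -2500); general j = 3000 + 25t, k = -2500 - 21t.
j ≥ 0 ⇒ t ≥ -120; k ≥ 0 ⇒ t ≤ -120. That's 1 value of t.

1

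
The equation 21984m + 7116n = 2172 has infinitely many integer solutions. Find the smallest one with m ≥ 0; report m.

216

gcd(21984, 7116) = 12.
12 divides 2172, so solutions exist.
By Bézout, 21984·(-179) + 7116·(553) = 12.
Scale by 2172/12 = 181: (m₀, n₀) = (-32399, 100093).
General solution: m = -32399 + 593t, n = 100093 - 1832t for integer t.
m ≥ 0: smallest is -32399 mod 593 = 216 (at t = 55), with n = -667.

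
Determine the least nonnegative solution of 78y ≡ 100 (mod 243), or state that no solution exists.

gcd(243, 78) = 3.
3 does not divide 100, so the congruence has no solution.

no solution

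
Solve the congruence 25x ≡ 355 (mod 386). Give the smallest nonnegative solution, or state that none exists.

gcd(386, 25) = 1  (386 = 15·25 + 11, 25 = 2·11 + 3, 11 = 3·3 + 2, 3 = 1·2 + 1, 2 = 2·1).
1 divides 355, so solutions exist.
Back-substituting, 25·(139) + 386·(-9) = 1.
So 25·(139) ≡ 1 (mod 386); multiply by 355: x ≡ 49345 (mod 386).
Smallest nonnegative: x = 49345 mod 386 = 323.

323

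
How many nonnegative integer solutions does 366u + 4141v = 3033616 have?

gcd(4141, 366) = 1  (4141 = 11*366 + 115, 366 = 3*115 + 21, 115 = 5*21 + 10, 21 = 2*10 + 1, 10 = 10*1).
Back-substituting, 366*(396) + 4141*(-35) = 1.
Scale by 3033616: one solution is (1201311936, -106176560). Reduce u mod 4141: (3695, 406).
General: u = 3695 + 4141t, v = 406 - 366t.
u ≥ 0 ⇒ t ≥ 0; v ≥ 0 ⇒ t ≤ 1. So t ∈ [0, 1]: 2 solutions.

2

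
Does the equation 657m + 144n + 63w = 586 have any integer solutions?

gcd(657, 144) = 9.
gcd(9, 63) = 9.
9 does not divide 586 (remainder 1), so no integer solutions.

no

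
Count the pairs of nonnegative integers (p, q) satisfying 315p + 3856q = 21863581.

18

gcd(3856, 315) = 1.
By Bézout, 315·(355) + 3856·(-29) = 1.
One solution: (2375, 5476).
General: p = 2375 + 3856t, q = 5476 - 315t.
p ≥ 0 ⇒ t ≥ 0; q ≥ 0 ⇒ t ≤ 17. So t ∈ [0, 17]: 18 solutions.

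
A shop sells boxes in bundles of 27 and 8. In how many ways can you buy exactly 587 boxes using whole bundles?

Need nonnegative integers with 27j + 8k = 587.
gcd(27, 8) = 1, and 27·(3) + 8·(-10) = 1.
So (j₀, k₀) = (1761, -5870); general j = 1761 + 8t, k = -5870 - 27t.
j ≥ 0 ⇒ t ≥ -220; k ≥ 0 ⇒ t ≤ -218. That's 3 values of t.

3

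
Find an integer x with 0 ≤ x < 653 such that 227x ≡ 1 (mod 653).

210

gcd(653, 227):
  653 = 2×227 + 199
  227 = 1×199 + 28
  199 = 7×28 + 3
  28 = 9×3 + 1
  3 = 3×1
so gcd(653, 227) = 1.
Back-substitute for Bézout coefficients:
  1 = 28 - 9×3
  ... = 227×(210) + 653×(-73)
So 227×210 ≡ 1 (mod 653), and 210 mod 653 = 210.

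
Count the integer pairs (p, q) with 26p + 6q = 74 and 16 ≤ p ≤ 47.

11

gcd(26, 6) = 2.
By Bézout, 26×(1) + 6×(-4) = 2.
Particular solution: (1, 8).
General solution: p = 1 + 3t, q = 8 - 13t for integer t.
16 ≤ 1 + 3t ≤ 47 gives t ∈ [5, 15], which is 11 values.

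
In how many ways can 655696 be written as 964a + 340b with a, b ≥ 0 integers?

8

gcd(964, 340) = 4  (964 = 2×340 + 284, 340 = 1×284 + 56, 284 = 5×56 + 4, 56 = 14×4).
Back-substituting, 964×(6) + 340×(-17) = 4.
Scale by 163924: one solution is (983544, -2786708). Reduce a mod 85: (9, 1903).
General: a = 9 + 85t, b = 1903 - 241t.
a ≥ 0 ⇒ t ≥ 0; b ≥ 0 ⇒ t ≤ 7. So t ∈ [0, 7]: 8 solutions.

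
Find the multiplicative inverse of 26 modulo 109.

gcd(109, 26) = 1  (109 = 4·26 + 5, 26 = 5·5 + 1, 5 = 5·1).
Back-substituting, 26·(21) + 109·(-5) = 1.
So 26·21 ≡ 1 (mod 109), and 21 mod 109 = 21.

21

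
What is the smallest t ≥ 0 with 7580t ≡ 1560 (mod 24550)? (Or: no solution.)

1937

gcd(24550, 7580) = 10  (24550 = 3×7580 + 1810, 7580 = 4×1810 + 340, 1810 = 5×340 + 110, 340 = 3×110 + 10, 110 = 11×10).
10 divides 1560, so solutions exist.
Back-substituting, 7580×(217) + 24550×(-67) = 10.
So 7580×(217) ≡ 10 (mod 24550); multiply by 156: t ≡ 33852 (mod 2455).
Smallest nonnegative: t = 33852 mod 2455 = 1937.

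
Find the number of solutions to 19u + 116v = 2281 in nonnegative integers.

gcd(116, 19) = 1  (116 = 6*19 + 2, 19 = 9*2 + 1, 2 = 2*1).
Back-substituting, 19*(55) + 116*(-9) = 1.
Scale by 2281: one solution is (125455, -20529). Reduce u mod 116: (59, 10).
General: u = 59 + 116t, v = 10 - 19t.
u ≥ 0 ⇒ t ≥ 0; v ≥ 0 ⇒ t ≤ 0. So t ∈ [0, 0]: 1 solution.

1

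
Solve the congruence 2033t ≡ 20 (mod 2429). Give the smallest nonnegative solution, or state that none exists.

1423

gcd(2429, 2033):
  2429 = 1·2033 + 396
  2033 = 5·396 + 53
  396 = 7·53 + 25
  53 = 2·25 + 3
  25 = 8·3 + 1
  3 = 3·1
so gcd(2429, 2033) = 1.
1 divides 20, so solutions exist.
Back-substitute for Bézout coefficients:
  1 = 25 - 8·3
  ... = 2033·(-779) + 2429·(652)
So 2033·(-779) ≡ 1 (mod 2429); multiply by 20: t ≡ -15580 (mod 2429).
Smallest nonnegative: t = -15580 mod 2429 = 1423.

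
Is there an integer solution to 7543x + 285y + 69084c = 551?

yes

gcd(7543, 285) = 19  (7543 = 26*285 + 133, 285 = 2*133 + 19, 133 = 7*19).
gcd(19, 69084) = 19.
19 divides 551, so integer solutions exist.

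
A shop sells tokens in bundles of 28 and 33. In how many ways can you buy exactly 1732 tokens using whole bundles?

2

Need nonnegative integers with 28j + 33k = 1732.
gcd(28, 33) = 1, and 28·(13) + 33·(-11) = 1.
So (j₀, k₀) = (22516, -19052); general j = 22516 + 33t, k = -19052 - 28t.
j ≥ 0 ⇒ t ≥ -682; k ≥ 0 ⇒ t ≤ -681. That's 2 values of t.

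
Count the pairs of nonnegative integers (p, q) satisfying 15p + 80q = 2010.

gcd(80, 15) = 5  (80 = 5·15 + 5, 15 = 3·5).
Back-substituting, 15·(-5) + 80·(1) = 5.
Scale by 402: one solution is (-2010, 402). Reduce p mod 16: (6, 24).
General: p = 6 + 16t, q = 24 - 3t.
p ≥ 0 ⇒ t ≥ 0; q ≥ 0 ⇒ t ≤ 8. So t ∈ [0, 8]: 9 solutions.

9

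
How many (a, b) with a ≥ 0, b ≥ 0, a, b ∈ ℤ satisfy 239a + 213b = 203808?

4

gcd(239, 213):
  239 = 1*213 + 26
  213 = 8*26 + 5
  26 = 5*5 + 1
  5 = 5*1
so gcd(239, 213) = 1.
Back-substitute for Bézout coefficients:
  1 = 26 - 5*5
  ... = 239*(41) + 213*(-46)
Scale by 203808: one solution is (8356128, -9375168). Reduce a mod 213: (138, 802).
General: a = 138 + 213t, b = 802 - 239t.
a ≥ 0 ⇒ t ≥ 0; b ≥ 0 ⇒ t ≤ 3. So t ∈ [0, 3]: 4 solutions.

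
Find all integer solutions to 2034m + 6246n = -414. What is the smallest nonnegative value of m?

gcd(6246, 2034):
  6246 = 3*2034 + 144
  2034 = 14*144 + 18
  144 = 8*18
so gcd(6246, 2034) = 18.
18 divides -414, so solutions exist.
Back-substitute for Bézout coefficients:
  18 = 2034 - 14*144
  ... = 2034*(43) + 6246*(-14)
Scale by -414/18 = -23: (m₀, n₀) = (-989, 322).
General solution: m = -989 + 347t, n = 322 - 113t for integer t.
m ≥ 0: smallest is -989 mod 347 = 52 (at t = 3), with n = -17.

52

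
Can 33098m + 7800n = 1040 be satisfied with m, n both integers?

gcd(33098, 7800) = 26.
26 divides 1040, so integer solutions exist.

yes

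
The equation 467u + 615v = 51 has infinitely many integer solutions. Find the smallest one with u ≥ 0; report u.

gcd(615, 467):
  615 = 1*467 + 148
  467 = 3*148 + 23
  148 = 6*23 + 10
  23 = 2*10 + 3
  10 = 3*3 + 1
  3 = 3*1
so gcd(615, 467) = 1.
1 divides 51, so solutions exist.
Back-substitute for Bézout coefficients:
  1 = 10 - 3*3
  ... = 467*(-187) + 615*(142)
Scale by 51/1 = 51: (u₀, v₀) = (-9537, 7242).
General solution: u = -9537 + 615t, v = 7242 - 467t for integer t.
u ≥ 0: smallest is -9537 mod 615 = 303 (at t = 16), with v = -230.

303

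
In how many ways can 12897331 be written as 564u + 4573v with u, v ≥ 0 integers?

gcd(4573, 564) = 1.
By Bézout, 564*(-300) + 4573*(37) = 1.
One solution: (2281, 2539).
General: u = 2281 + 4573t, v = 2539 - 564t.
u ≥ 0 ⇒ t ≥ 0; v ≥ 0 ⇒ t ≤ 4. So t ∈ [0, 4]: 5 solutions.

5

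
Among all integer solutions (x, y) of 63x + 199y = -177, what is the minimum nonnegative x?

gcd(199, 63):
  199 = 3×63 + 10
  63 = 6×10 + 3
  10 = 3×3 + 1
  3 = 3×1
so gcd(199, 63) = 1.
1 divides -177, so solutions exist.
Back-substitute for Bézout coefficients:
  1 = 10 - 3×3
  ... = 63×(-60) + 199×(19)
Scale by -177/1 = -177: (x₀, y₀) = (10620, -3363).
General solution: x = 10620 + 199t, y = -3363 - 63t for integer t.
x ≥ 0: smallest is 10620 mod 199 = 73 (at t = -53), with y = -24.

73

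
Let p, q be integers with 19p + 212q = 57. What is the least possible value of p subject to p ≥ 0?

gcd(212, 19) = 1  (212 = 11×19 + 3, 19 = 6×3 + 1, 3 = 3×1).
1 divides 57, so solutions exist.
Back-substituting, 19×(67) + 212×(-6) = 1.
Scale by 57/1 = 57: (p₀, q₀) = (3819, -342).
General solution: p = 3819 + 212t, q = -342 - 19t for integer t.
p ≥ 0: smallest is 3819 mod 212 = 3 (at t = -18), with q = 0.

3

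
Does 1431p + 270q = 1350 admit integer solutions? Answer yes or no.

yes

gcd(1431, 270):
  1431 = 5·270 + 81
  270 = 3·81 + 27
  81 = 3·27
so gcd(1431, 270) = 27.
27 divides 1350, so integer solutions exist.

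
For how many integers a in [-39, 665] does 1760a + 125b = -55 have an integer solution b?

28

gcd(1760, 125) = 5.
By Bézout, 1760×(-12) + 125×(169) = 5.
Particular solution: (7, -99).
General solution: a = 7 + 25t, b = -99 - 352t for integer t.
-39 ≤ 7 + 25t ≤ 665 gives t ∈ [-1, 26], which is 28 values.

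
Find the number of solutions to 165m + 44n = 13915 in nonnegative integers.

gcd(165, 44):
  165 = 3·44 + 33
  44 = 1·33 + 11
  33 = 3·11
so gcd(165, 44) = 11.
Back-substitute for Bézout coefficients:
  11 = 44 - 1·33
  ... = 165·(-1) + 44·(4)
Scale by 1265: one solution is (-1265, 5060). Reduce m mod 4: (3, 305).
General: m = 3 + 4t, n = 305 - 15t.
m ≥ 0 ⇒ t ≥ 0; n ≥ 0 ⇒ t ≤ 20. So t ∈ [0, 20]: 21 solutions.

21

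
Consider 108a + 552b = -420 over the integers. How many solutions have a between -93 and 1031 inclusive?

gcd(552, 108) = 12.
By Bézout, 108×(-5) + 552×(1) = 12.
Particular solution: (37, -8).
General solution: a = 37 + 46t, b = -8 - 9t for integer t.
-93 ≤ 37 + 46t ≤ 1031 gives t ∈ [-2, 21], which is 24 values.

24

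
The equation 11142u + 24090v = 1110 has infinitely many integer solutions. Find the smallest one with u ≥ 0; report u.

gcd(24090, 11142):
  24090 = 2×11142 + 1806
  11142 = 6×1806 + 306
  1806 = 5×306 + 276
  306 = 1×276 + 30
  276 = 9×30 + 6
  30 = 5×6
so gcd(24090, 11142) = 6.
6 divides 1110, so solutions exist.
Back-substitute for Bézout coefficients:
  6 = 276 - 9×30
  ... = 11142×(-787) + 24090×(364)
Scale by 1110/6 = 185: (u₀, v₀) = (-145595, 67340).
General solution: u = -145595 + 4015t, v = 67340 - 1857t for integer t.
u ≥ 0: smallest is -145595 mod 4015 = 2960 (at t = 37), with v = -1369.

2960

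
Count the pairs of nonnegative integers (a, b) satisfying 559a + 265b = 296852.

2

gcd(559, 265) = 1.
By Bézout, 559·(64) + 265·(-135) = 1.
One solution: (148, 808).
General: a = 148 + 265t, b = 808 - 559t.
a ≥ 0 ⇒ t ≥ 0; b ≥ 0 ⇒ t ≤ 1. So t ∈ [0, 1]: 2 solutions.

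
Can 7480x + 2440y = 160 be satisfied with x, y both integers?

gcd(7480, 2440) = 40.
40 divides 160, so integer solutions exist.

yes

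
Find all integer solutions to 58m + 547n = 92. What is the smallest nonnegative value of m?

gcd(547, 58) = 1  (547 = 9×58 + 25, 58 = 2×25 + 8, 25 = 3×8 + 1, 8 = 8×1).
1 divides 92, so solutions exist.
Back-substituting, 58×(-66) + 547×(7) = 1.
Scale by 92/1 = 92: (m₀, n₀) = (-6072, 644).
General solution: m = -6072 + 547t, n = 644 - 58t for integer t.
m ≥ 0: smallest is -6072 mod 547 = 492 (at t = 12), with n = -52.

492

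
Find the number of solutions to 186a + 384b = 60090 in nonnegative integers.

gcd(384, 186) = 6.
By Bézout, 186×(31) + 384×(-15) = 6.
One solution: (1, 156).
General: a = 1 + 64t, b = 156 - 31t.
a ≥ 0 ⇒ t ≥ 0; b ≥ 0 ⇒ t ≤ 5. So t ∈ [0, 5]: 6 solutions.

6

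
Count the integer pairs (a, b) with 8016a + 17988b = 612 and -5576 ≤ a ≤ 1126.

gcd(17988, 8016) = 12.
By Bézout, 8016×(469) + 17988×(-209) = 12.
Particular solution: (1434, -639).
General solution: a = 1434 + 1499t, b = -639 - 668t for integer t.
-5576 ≤ 1434 + 1499t ≤ 1126 gives t ∈ [-4, -1], which is 4 values.

4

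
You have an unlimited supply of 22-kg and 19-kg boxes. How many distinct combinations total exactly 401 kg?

Need nonnegative integers with 22j + 19k = 401.
gcd(22, 19) = 1, and 22·(-6) + 19·(7) = 1.
So (j₀, k₀) = (-2406, 2807); general j = -2406 + 19t, k = 2807 - 22t.
j ≥ 0 ⇒ t ≥ 127; k ≥ 0 ⇒ t ≤ 127. That's 1 value of t.

1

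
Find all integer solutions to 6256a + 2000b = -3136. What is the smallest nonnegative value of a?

gcd(6256, 2000) = 16  (6256 = 3*2000 + 256, 2000 = 7*256 + 208, 256 = 1*208 + 48, 208 = 4*48 + 16, 48 = 3*16).
16 divides -3136, so solutions exist.
Back-substituting, 6256*(-39) + 2000*(122) = 16.
Scale by -3136/16 = -196: (a₀, b₀) = (7644, -23912).
General solution: a = 7644 + 125t, b = -23912 - 391t for integer t.
a ≥ 0: smallest is 7644 mod 125 = 19 (at t = -61), with b = -61.

19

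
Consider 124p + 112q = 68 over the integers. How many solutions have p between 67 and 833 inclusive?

28

gcd(124, 112) = 4.
By Bézout, 124*(-9) + 112*(10) = 4.
Particular solution: (15, -16).
General solution: p = 15 + 28t, q = -16 - 31t for integer t.
67 ≤ 15 + 28t ≤ 833 gives t ∈ [2, 29], which is 28 values.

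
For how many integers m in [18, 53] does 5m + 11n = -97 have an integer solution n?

gcd(11, 5) = 1.
By Bézout, 5·(-2) + 11·(1) = 1.
Particular solution: (7, -12).
General solution: m = 7 + 11t, n = -12 - 5t for integer t.
18 ≤ 7 + 11t ≤ 53 gives t ∈ [1, 4], which is 4 values.

4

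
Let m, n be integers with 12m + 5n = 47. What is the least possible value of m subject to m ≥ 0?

1

gcd(12, 5) = 1.
1 divides 47, so solutions exist.
By Bézout, 12*(-2) + 5*(5) = 1.
Scale by 47/1 = 47: (m₀, n₀) = (-94, 235).
General solution: m = -94 + 5t, n = 235 - 12t for integer t.
m ≥ 0: smallest is -94 mod 5 = 1 (at t = 19), with n = 7.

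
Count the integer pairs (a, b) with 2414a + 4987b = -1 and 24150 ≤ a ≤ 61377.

8

gcd(4987, 2414) = 1.
By Bézout, 2414*(345) + 4987*(-167) = 1.
Particular solution: (4642, -2247).
General solution: a = 4642 + 4987t, b = -2247 - 2414t for integer t.
24150 ≤ 4642 + 4987t ≤ 61377 gives t ∈ [4, 11], which is 8 values.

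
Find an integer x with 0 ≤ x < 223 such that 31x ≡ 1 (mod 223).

gcd(223, 31) = 1.
By Bézout, 31×(36) + 223×(-5) = 1.
So 31×36 ≡ 1 (mod 223), and 36 mod 223 = 36.

36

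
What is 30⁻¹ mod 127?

gcd(127, 30) = 1  (127 = 4×30 + 7, 30 = 4×7 + 2, 7 = 3×2 + 1, 2 = 2×1).
Back-substituting, 30×(-55) + 127×(13) = 1.
So 30×-55 ≡ 1 (mod 127), and -55 mod 127 = 72.

72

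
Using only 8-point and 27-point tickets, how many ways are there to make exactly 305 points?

Need nonnegative integers with 8j + 27k = 305.
gcd(8, 27) = 1, and 8·(-10) + 27·(3) = 1.
So (j₀, k₀) = (-3050, 915); general j = -3050 + 27t, k = 915 - 8t.
j ≥ 0 ⇒ t ≥ 113; k ≥ 0 ⇒ t ≤ 114. That's 2 values of t.

2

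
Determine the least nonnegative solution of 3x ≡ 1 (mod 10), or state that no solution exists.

gcd(10, 3):
  10 = 3*3 + 1
  3 = 3*1
so gcd(10, 3) = 1.
1 divides 1, so solutions exist.
Back-substitute for Bézout coefficients:
  1 = 10 - 3*3
  ... = 3*(-3) + 10*(1)
So 3*(-3) ≡ 1 (mod 10); multiply by 1: x ≡ -3 (mod 10).
Smallest nonnegative: x = -3 mod 10 = 7.

7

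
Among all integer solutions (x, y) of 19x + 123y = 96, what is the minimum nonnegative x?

gcd(123, 19) = 1.
1 divides 96, so solutions exist.
By Bézout, 19*(13) + 123*(-2) = 1.
Scale by 96/1 = 96: (x₀, y₀) = (1248, -192).
General solution: x = 1248 + 123t, y = -192 - 19t for integer t.
x ≥ 0: smallest is 1248 mod 123 = 18 (at t = -10), with y = -2.

18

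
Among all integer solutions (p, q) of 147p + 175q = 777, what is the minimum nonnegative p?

16

gcd(175, 147) = 7  (175 = 1*147 + 28, 147 = 5*28 + 7, 28 = 4*7).
7 divides 777, so solutions exist.
Back-substituting, 147*(6) + 175*(-5) = 7.
Scale by 777/7 = 111: (p₀, q₀) = (666, -555).
General solution: p = 666 + 25t, q = -555 - 21t for integer t.
p ≥ 0: smallest is 666 mod 25 = 16 (at t = -26), with q = -9.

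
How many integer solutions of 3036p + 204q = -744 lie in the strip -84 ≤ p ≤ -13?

gcd(3036, 204):
  3036 = 14*204 + 180
  204 = 1*180 + 24
  180 = 7*24 + 12
  24 = 2*12
so gcd(3036, 204) = 12.
Back-substitute for Bézout coefficients:
  12 = 180 - 7*24
  ... = 3036*(8) + 204*(-119)
Scale by -62: particular solution (-496, 7378); reduce p mod 17: (14, -212).
General solution: p = 14 + 17t, q = -212 - 253t for integer t.
-84 ≤ 14 + 17t ≤ -13 gives t ∈ [-5, -2], which is 4 values.

4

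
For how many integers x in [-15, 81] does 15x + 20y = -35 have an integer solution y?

24

gcd(20, 15) = 5.
By Bézout, 15×(-1) + 20×(1) = 5.
Particular solution: (3, -4).
General solution: x = 3 + 4t, y = -4 - 3t for integer t.
-15 ≤ 3 + 4t ≤ 81 gives t ∈ [-4, 19], which is 24 values.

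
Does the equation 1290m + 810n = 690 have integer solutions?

gcd(1290, 810) = 30  (1290 = 1·810 + 480, 810 = 1·480 + 330, 480 = 1·330 + 150, 330 = 2·150 + 30, 150 = 5·30).
30 divides 690, so integer solutions exist.

yes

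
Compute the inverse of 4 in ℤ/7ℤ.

2

gcd(7, 4) = 1.
By Bézout, 4·(2) + 7·(-1) = 1.
So 4·2 ≡ 1 (mod 7), and 2 mod 7 = 2.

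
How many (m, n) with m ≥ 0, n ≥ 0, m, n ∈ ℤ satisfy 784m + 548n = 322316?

3

gcd(784, 548):
  784 = 1*548 + 236
  548 = 2*236 + 76
  236 = 3*76 + 8
  76 = 9*8 + 4
  8 = 2*4
so gcd(784, 548) = 4.
Back-substitute for Bézout coefficients:
  4 = 76 - 9*8
  ... = 784*(-65) + 548*(93)
Scale by 80579: one solution is (-5237635, 7493847). Reduce m mod 137: (12, 571).
General: m = 12 + 137t, n = 571 - 196t.
m ≥ 0 ⇒ t ≥ 0; n ≥ 0 ⇒ t ≤ 2. So t ∈ [0, 2]: 3 solutions.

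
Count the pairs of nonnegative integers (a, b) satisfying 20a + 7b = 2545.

18

gcd(20, 7):
  20 = 2*7 + 6
  7 = 1*6 + 1
  6 = 6*1
so gcd(20, 7) = 1.
Back-substitute for Bézout coefficients:
  1 = 7 - 1*6
  ... = 20*(-1) + 7*(3)
Scale by 2545: one solution is (-2545, 7635). Reduce a mod 7: (3, 355).
General: a = 3 + 7t, b = 355 - 20t.
a ≥ 0 ⇒ t ≥ 0; b ≥ 0 ⇒ t ≤ 17. So t ∈ [0, 17]: 18 solutions.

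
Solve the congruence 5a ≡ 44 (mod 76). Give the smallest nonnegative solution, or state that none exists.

gcd(76, 5) = 1.
1 divides 44, so solutions exist.
By Bézout, 5·(-15) + 76·(1) = 1.
So 5·(-15) ≡ 1 (mod 76); multiply by 44: a ≡ -660 (mod 76).
Smallest nonnegative: a = -660 mod 76 = 24.

24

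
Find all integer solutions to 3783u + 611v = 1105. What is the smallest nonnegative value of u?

46

gcd(3783, 611) = 13.
13 divides 1105, so solutions exist.
By Bézout, 3783*(21) + 611*(-130) = 13.
Scale by 1105/13 = 85: (u₀, v₀) = (1785, -11050).
General solution: u = 1785 + 47t, v = -11050 - 291t for integer t.
u ≥ 0: smallest is 1785 mod 47 = 46 (at t = -37), with v = -283.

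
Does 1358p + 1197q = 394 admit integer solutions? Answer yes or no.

no

gcd(1358, 1197) = 7  (1358 = 1*1197 + 161, 1197 = 7*161 + 70, 161 = 2*70 + 21, 70 = 3*21 + 7, 21 = 3*7).
7 does not divide 394 (remainder 2), so no integer solutions.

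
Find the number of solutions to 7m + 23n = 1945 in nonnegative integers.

gcd(23, 7) = 1  (23 = 3·7 + 2, 7 = 3·2 + 1, 2 = 2·1).
Back-substituting, 7·(10) + 23·(-3) = 1.
Scale by 1945: one solution is (19450, -5835). Reduce m mod 23: (15, 80).
General: m = 15 + 23t, n = 80 - 7t.
m ≥ 0 ⇒ t ≥ 0; n ≥ 0 ⇒ t ≤ 11. So t ∈ [0, 11]: 12 solutions.

12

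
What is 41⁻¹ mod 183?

gcd(183, 41) = 1.
By Bézout, 41×(-58) + 183×(13) = 1.
So 41×-58 ≡ 1 (mod 183), and -58 mod 183 = 125.

125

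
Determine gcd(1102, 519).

1

gcd(1102, 519):
  1102 = 2×519 + 64
  519 = 8×64 + 7
  64 = 9×7 + 1
  7 = 7×1
so gcd(1102, 519) = 1.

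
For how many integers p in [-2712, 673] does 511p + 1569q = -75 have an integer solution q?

3

gcd(1569, 511):
  1569 = 3·511 + 36
  511 = 14·36 + 7
  36 = 5·7 + 1
  7 = 7·1
so gcd(1569, 511) = 1.
Back-substitute for Bézout coefficients:
  1 = 36 - 5·7
  ... = 511·(-218) + 1569·(71)
Scale by -75: particular solution (16350, -5325); reduce p mod 1569: (660, -215).
General solution: p = 660 + 1569t, q = -215 - 511t for integer t.
-2712 ≤ 660 + 1569t ≤ 673 gives t ∈ [-2, 0], which is 3 values.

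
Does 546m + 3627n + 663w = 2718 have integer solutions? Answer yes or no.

gcd(3627, 546) = 39.
gcd(39, 663) = 39.
39 does not divide 2718 (remainder 27), so no integer solutions.

no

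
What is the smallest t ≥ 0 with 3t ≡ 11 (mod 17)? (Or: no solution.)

15

gcd(17, 3):
  17 = 5·3 + 2
  3 = 1·2 + 1
  2 = 2·1
so gcd(17, 3) = 1.
1 divides 11, so solutions exist.
Back-substitute for Bézout coefficients:
  1 = 3 - 1·2
  ... = 3·(6) + 17·(-1)
So 3·(6) ≡ 1 (mod 17); multiply by 11: t ≡ 66 (mod 17).
Smallest nonnegative: t = 66 mod 17 = 15.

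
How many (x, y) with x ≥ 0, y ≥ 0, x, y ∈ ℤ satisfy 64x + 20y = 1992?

gcd(64, 20) = 4.
By Bézout, 64·(1) + 20·(-3) = 4.
One solution: (3, 90).
General: x = 3 + 5t, y = 90 - 16t.
x ≥ 0 ⇒ t ≥ 0; y ≥ 0 ⇒ t ≤ 5. So t ∈ [0, 5]: 6 solutions.

6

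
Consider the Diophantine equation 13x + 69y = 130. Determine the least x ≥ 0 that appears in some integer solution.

10

gcd(69, 13):
  69 = 5·13 + 4
  13 = 3·4 + 1
  4 = 4·1
so gcd(69, 13) = 1.
1 divides 130, so solutions exist.
Back-substitute for Bézout coefficients:
  1 = 13 - 3·4
  ... = 13·(16) + 69·(-3)
Scale by 130/1 = 130: (x₀, y₀) = (2080, -390).
General solution: x = 2080 + 69t, y = -390 - 13t for integer t.
x ≥ 0: smallest is 2080 mod 69 = 10 (at t = -30), with y = 0.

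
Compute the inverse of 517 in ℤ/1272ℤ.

gcd(1272, 517) = 1  (1272 = 2×517 + 238, 517 = 2×238 + 41, 238 = 5×41 + 33, 41 = 1×33 + 8, 33 = 4×8 + 1, 8 = 8×1).
Back-substituting, 517×(-155) + 1272×(63) = 1.
So 517×-155 ≡ 1 (mod 1272), and -155 mod 1272 = 1117.

1117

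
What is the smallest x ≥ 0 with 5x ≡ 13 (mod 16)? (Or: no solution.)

gcd(16, 5) = 1  (16 = 3*5 + 1, 5 = 5*1).
1 divides 13, so solutions exist.
Back-substituting, 5*(-3) + 16*(1) = 1.
So 5*(-3) ≡ 1 (mod 16); multiply by 13: x ≡ -39 (mod 16).
Smallest nonnegative: x = -39 mod 16 = 9.

9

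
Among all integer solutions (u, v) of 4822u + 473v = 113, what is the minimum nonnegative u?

gcd(4822, 473) = 1  (4822 = 10·473 + 92, 473 = 5·92 + 13, 92 = 7·13 + 1, 13 = 13·1).
1 divides 113, so solutions exist.
Back-substituting, 4822·(36) + 473·(-367) = 1.
Scale by 113/1 = 113: (u₀, v₀) = (4068, -41471).
General solution: u = 4068 + 473t, v = -41471 - 4822t for integer t.
u ≥ 0: smallest is 4068 mod 473 = 284 (at t = -8), with v = -2895.

284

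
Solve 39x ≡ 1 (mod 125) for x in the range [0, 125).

109

gcd(125, 39) = 1.
By Bézout, 39*(-16) + 125*(5) = 1.
So 39*-16 ≡ 1 (mod 125), and -16 mod 125 = 109.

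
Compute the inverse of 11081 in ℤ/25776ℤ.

gcd(25776, 11081):
  25776 = 2×11081 + 3614
  11081 = 3×3614 + 239
  3614 = 15×239 + 29
  239 = 8×29 + 7
  29 = 4×7 + 1
  7 = 7×1
so gcd(25776, 11081) = 1.
Back-substitute for Bézout coefficients:
  1 = 29 - 4×7
  ... = 11081×(-3559) + 25776×(1530)
So 11081×-3559 ≡ 1 (mod 25776), and -3559 mod 25776 = 22217.

22217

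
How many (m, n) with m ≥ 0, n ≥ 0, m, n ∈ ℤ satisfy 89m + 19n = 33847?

20

gcd(89, 19):
  89 = 4*19 + 13
  19 = 1*13 + 6
  13 = 2*6 + 1
  6 = 6*1
so gcd(89, 19) = 1.
Back-substitute for Bézout coefficients:
  1 = 13 - 2*6
  ... = 89*(3) + 19*(-14)
Scale by 33847: one solution is (101541, -473858). Reduce m mod 19: (5, 1758).
General: m = 5 + 19t, n = 1758 - 89t.
m ≥ 0 ⇒ t ≥ 0; n ≥ 0 ⇒ t ≤ 19. So t ∈ [0, 19]: 20 solutions.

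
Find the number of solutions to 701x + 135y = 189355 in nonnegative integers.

2

gcd(701, 135) = 1  (701 = 5·135 + 26, 135 = 5·26 + 5, 26 = 5·5 + 1, 5 = 5·1).
Back-substituting, 701·(26) + 135·(-135) = 1.
Scale by 189355: one solution is (4923230, -25562925). Reduce x mod 135: (50, 1143).
General: x = 50 + 135t, y = 1143 - 701t.
x ≥ 0 ⇒ t ≥ 0; y ≥ 0 ⇒ t ≤ 1. So t ∈ [0, 1]: 2 solutions.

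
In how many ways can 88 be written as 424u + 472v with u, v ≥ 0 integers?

gcd(472, 424) = 8  (472 = 1×424 + 48, 424 = 8×48 + 40, 48 = 1×40 + 8, 40 = 5×8).
Back-substituting, 424×(-10) + 472×(9) = 8.
Scale by 11: one solution is (-110, 99). Reduce u mod 59: (8, -7).
General: u = 8 + 59t, v = -7 - 53t.
u ≥ 0 ⇒ t ≥ 0; v ≥ 0 ⇒ t ≤ -1. So t ∈ [0, -1]: 0 solutions.

0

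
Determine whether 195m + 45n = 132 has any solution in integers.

gcd(195, 45) = 15.
15 does not divide 132 (remainder 12), so no integer solutions.

no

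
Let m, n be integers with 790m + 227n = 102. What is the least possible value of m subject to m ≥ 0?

53

gcd(790, 227):
  790 = 3*227 + 109
  227 = 2*109 + 9
  109 = 12*9 + 1
  9 = 9*1
so gcd(790, 227) = 1.
1 divides 102, so solutions exist.
Back-substitute for Bézout coefficients:
  1 = 109 - 12*9
  ... = 790*(25) + 227*(-87)
Scale by 102/1 = 102: (m₀, n₀) = (2550, -8874).
General solution: m = 2550 + 227t, n = -8874 - 790t for integer t.
m ≥ 0: smallest is 2550 mod 227 = 53 (at t = -11), with n = -184.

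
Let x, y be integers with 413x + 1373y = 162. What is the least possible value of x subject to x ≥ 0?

gcd(1373, 413) = 1  (1373 = 3·413 + 134, 413 = 3·134 + 11, 134 = 12·11 + 2, 11 = 5·2 + 1, 2 = 2·1).
1 divides 162, so solutions exist.
Back-substituting, 413·(625) + 1373·(-188) = 1.
Scale by 162/1 = 162: (x₀, y₀) = (101250, -30456).
General solution: x = 101250 + 1373t, y = -30456 - 413t for integer t.
x ≥ 0: smallest is 101250 mod 1373 = 1021 (at t = -73), with y = -307.

1021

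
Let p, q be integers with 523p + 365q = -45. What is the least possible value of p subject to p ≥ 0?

gcd(523, 365) = 1  (523 = 1·365 + 158, 365 = 2·158 + 49, 158 = 3·49 + 11, 49 = 4·11 + 5, 11 = 2·5 + 1, 5 = 5·1).
1 divides -45, so solutions exist.
Back-substituting, 523·(67) + 365·(-96) = 1.
Scale by -45/1 = -45: (p₀, q₀) = (-3015, 4320).
General solution: p = -3015 + 365t, q = 4320 - 523t for integer t.
p ≥ 0: smallest is -3015 mod 365 = 270 (at t = 9), with q = -387.

270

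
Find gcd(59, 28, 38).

1

gcd(59, 28) = 1  (59 = 2×28 + 3, 28 = 9×3 + 1, 3 = 3×1).
gcd(1, 38) = 1.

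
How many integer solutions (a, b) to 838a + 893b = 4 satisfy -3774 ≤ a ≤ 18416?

gcd(893, 838) = 1.
By Bézout, 838·(276) + 893·(-259) = 1.
Particular solution: (211, -198).
General solution: a = 211 + 893t, b = -198 - 838t for integer t.
-3774 ≤ 211 + 893t ≤ 18416 gives t ∈ [-4, 20], which is 25 values.

25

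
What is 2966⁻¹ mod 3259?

634

gcd(3259, 2966):
  3259 = 1*2966 + 293
  2966 = 10*293 + 36
  293 = 8*36 + 5
  36 = 7*5 + 1
  5 = 5*1
so gcd(3259, 2966) = 1.
Back-substitute for Bézout coefficients:
  1 = 36 - 7*5
  ... = 2966*(634) + 3259*(-577)
So 2966*634 ≡ 1 (mod 3259), and 634 mod 3259 = 634.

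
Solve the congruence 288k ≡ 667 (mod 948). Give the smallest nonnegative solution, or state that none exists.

gcd(948, 288) = 12  (948 = 3×288 + 84, 288 = 3×84 + 36, 84 = 2×36 + 12, 36 = 3×12).
12 does not divide 667, so the congruence has no solution.

no solution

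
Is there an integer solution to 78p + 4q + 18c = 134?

yes

gcd(78, 4) = 2  (78 = 19×4 + 2, 4 = 2×2).
gcd(2, 18) = 2.
2 divides 134, so integer solutions exist.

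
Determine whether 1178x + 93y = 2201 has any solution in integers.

yes

gcd(1178, 93) = 31  (1178 = 12*93 + 62, 93 = 1*62 + 31, 62 = 2*31).
31 divides 2201, so integer solutions exist.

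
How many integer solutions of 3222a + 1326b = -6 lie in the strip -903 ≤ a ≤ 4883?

26

gcd(3222, 1326):
  3222 = 2*1326 + 570
  1326 = 2*570 + 186
  570 = 3*186 + 12
  186 = 15*12 + 6
  12 = 2*6
so gcd(3222, 1326) = 6.
Back-substitute for Bézout coefficients:
  6 = 186 - 15*12
  ... = 3222*(-107) + 1326*(260)
Scale by -1: particular solution (107, -260); reduce a mod 221: (107, -260).
General solution: a = 107 + 221t, b = -260 - 537t for integer t.
-903 ≤ 107 + 221t ≤ 4883 gives t ∈ [-4, 21], which is 26 values.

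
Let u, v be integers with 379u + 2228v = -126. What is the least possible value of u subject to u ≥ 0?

1146

gcd(2228, 379) = 1  (2228 = 5*379 + 333, 379 = 1*333 + 46, 333 = 7*46 + 11, 46 = 4*11 + 2, 11 = 5*2 + 1, 2 = 2*1).
1 divides -126, so solutions exist.
Back-substituting, 379*(-1017) + 2228*(173) = 1.
Scale by -126/1 = -126: (u₀, v₀) = (128142, -21798).
General solution: u = 128142 + 2228t, v = -21798 - 379t for integer t.
u ≥ 0: smallest is 128142 mod 2228 = 1146 (at t = -57), with v = -195.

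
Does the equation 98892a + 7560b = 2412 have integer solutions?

yes

gcd(98892, 7560) = 36  (98892 = 13×7560 + 612, 7560 = 12×612 + 216, 612 = 2×216 + 180, 216 = 1×180 + 36, 180 = 5×36).
36 divides 2412, so integer solutions exist.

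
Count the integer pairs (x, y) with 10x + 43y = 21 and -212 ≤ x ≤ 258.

gcd(43, 10):
  43 = 4*10 + 3
  10 = 3*3 + 1
  3 = 3*1
so gcd(43, 10) = 1.
Back-substitute for Bézout coefficients:
  1 = 10 - 3*3
  ... = 10*(13) + 43*(-3)
Scale by 21: particular solution (273, -63); reduce x mod 43: (15, -3).
General solution: x = 15 + 43t, y = -3 - 10t for integer t.
-212 ≤ 15 + 43t ≤ 258 gives t ∈ [-5, 5], which is 11 values.

11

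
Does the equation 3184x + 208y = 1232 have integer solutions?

gcd(3184, 208) = 16  (3184 = 15×208 + 64, 208 = 3×64 + 16, 64 = 4×16).
16 divides 1232, so integer solutions exist.

yes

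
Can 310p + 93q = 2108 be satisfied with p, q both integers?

yes

gcd(310, 93) = 31  (310 = 3×93 + 31, 93 = 3×31).
31 divides 2108, so integer solutions exist.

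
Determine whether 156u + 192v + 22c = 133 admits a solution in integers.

gcd(192, 156) = 12  (192 = 1*156 + 36, 156 = 4*36 + 12, 36 = 3*12).
gcd(12, 22) = 2.
2 does not divide 133 (remainder 1), so no integer solutions.

no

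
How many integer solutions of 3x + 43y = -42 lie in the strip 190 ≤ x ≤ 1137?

22

gcd(43, 3) = 1  (43 = 14·3 + 1, 3 = 3·1).
Back-substituting, 3·(-14) + 43·(1) = 1.
Scale by -42: particular solution (588, -42); reduce x mod 43: (29, -3).
General solution: x = 29 + 43t, y = -3 - 3t for integer t.
190 ≤ 29 + 43t ≤ 1137 gives t ∈ [4, 25], which is 22 values.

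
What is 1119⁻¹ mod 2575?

1979

gcd(2575, 1119):
  2575 = 2·1119 + 337
  1119 = 3·337 + 108
  337 = 3·108 + 13
  108 = 8·13 + 4
  13 = 3·4 + 1
  4 = 4·1
so gcd(2575, 1119) = 1.
Back-substitute for Bézout coefficients:
  1 = 13 - 3·4
  ... = 1119·(-596) + 2575·(259)
So 1119·-596 ≡ 1 (mod 2575), and -596 mod 2575 = 1979.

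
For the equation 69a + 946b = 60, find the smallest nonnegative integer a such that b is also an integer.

42

gcd(946, 69) = 1  (946 = 13×69 + 49, 69 = 1×49 + 20, 49 = 2×20 + 9, 20 = 2×9 + 2, 9 = 4×2 + 1, 2 = 2×1).
1 divides 60, so solutions exist.
Back-substituting, 69×(-425) + 946×(31) = 1.
Scale by 60/1 = 60: (a₀, b₀) = (-25500, 1860).
General solution: a = -25500 + 946t, b = 1860 - 69t for integer t.
a ≥ 0: smallest is -25500 mod 946 = 42 (at t = 27), with b = -3.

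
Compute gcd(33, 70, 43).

1

gcd(70, 33) = 1.
gcd(1, 43) = 1.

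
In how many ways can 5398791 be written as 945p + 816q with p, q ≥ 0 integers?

21

gcd(945, 816) = 3  (945 = 1·816 + 129, 816 = 6·129 + 42, 129 = 3·42 + 3, 42 = 14·3).
Back-substituting, 945·(19) + 816·(-22) = 3.
Scale by 1799597: one solution is (34192343, -39591134). Reduce p mod 272: (39, 6571).
General: p = 39 + 272t, q = 6571 - 315t.
p ≥ 0 ⇒ t ≥ 0; q ≥ 0 ⇒ t ≤ 20. So t ∈ [0, 20]: 21 solutions.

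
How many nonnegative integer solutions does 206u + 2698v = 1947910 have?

7

gcd(2698, 206) = 2  (2698 = 13×206 + 20, 206 = 10×20 + 6, 20 = 3×6 + 2, 6 = 3×2).
Back-substituting, 206×(-406) + 2698×(31) = 2.
Scale by 973955: one solution is (-395425730, 30192605). Reduce u mod 1349: (1244, 627).
General: u = 1244 + 1349t, v = 627 - 103t.
u ≥ 0 ⇒ t ≥ 0; v ≥ 0 ⇒ t ≤ 6. So t ∈ [0, 6]: 7 solutions.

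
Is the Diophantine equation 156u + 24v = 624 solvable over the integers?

gcd(156, 24) = 12.
12 divides 624, so integer solutions exist.

yes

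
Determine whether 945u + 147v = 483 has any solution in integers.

gcd(945, 147):
  945 = 6×147 + 63
  147 = 2×63 + 21
  63 = 3×21
so gcd(945, 147) = 21.
21 divides 483, so integer solutions exist.

yes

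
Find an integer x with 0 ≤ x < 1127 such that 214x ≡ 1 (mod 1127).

gcd(1127, 214) = 1.
By Bézout, 214×(79) + 1127×(-15) = 1.
So 214×79 ≡ 1 (mod 1127), and 79 mod 1127 = 79.

79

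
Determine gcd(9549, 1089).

9

gcd(9549, 1089):
  9549 = 8×1089 + 837
  1089 = 1×837 + 252
  837 = 3×252 + 81
  252 = 3×81 + 9
  81 = 9×9
so gcd(9549, 1089) = 9.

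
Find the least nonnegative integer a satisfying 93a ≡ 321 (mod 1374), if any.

33

gcd(1374, 93):
  1374 = 14·93 + 72
  93 = 1·72 + 21
  72 = 3·21 + 9
  21 = 2·9 + 3
  9 = 3·3
so gcd(1374, 93) = 3.
3 divides 321, so solutions exist.
Back-substitute for Bézout coefficients:
  3 = 21 - 2·9
  ... = 93·(133) + 1374·(-9)
So 93·(133) ≡ 3 (mod 1374); multiply by 107: a ≡ 14231 (mod 458).
Smallest nonnegative: a = 14231 mod 458 = 33.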